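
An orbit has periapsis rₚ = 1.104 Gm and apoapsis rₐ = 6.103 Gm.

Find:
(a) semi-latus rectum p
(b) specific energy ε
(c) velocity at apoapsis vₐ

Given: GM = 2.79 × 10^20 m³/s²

Convert to SI: rₚ = 1.104 Gm = 1.104e+09 m; rₐ = 6.103 Gm = 6.103e+09 m.
(a) From a = (rₚ + rₐ)/2 = 3.6035e+09 m and e = (rₐ − rₚ)/(rₐ + rₚ) = 0.693631, p = a(1 − e²) = 3.6035e+09 · (1 − (0.693631)²) ≈ 1.87e+09 m
(b) With a = (rₚ + rₐ)/2 = 3.6035e+09 m, ε = −GM/(2a) = −2.79e+20/(2 · 3.6035e+09) J/kg ≈ -3.871e+10 J/kg
(c) With a = (rₚ + rₐ)/2 = 3.6035e+09 m, vₐ = √(GM (2/rₐ − 1/a)) = √(2.79e+20 · (2/6.103e+09 − 1/3.6035e+09)) m/s ≈ 1.183e+05 m/s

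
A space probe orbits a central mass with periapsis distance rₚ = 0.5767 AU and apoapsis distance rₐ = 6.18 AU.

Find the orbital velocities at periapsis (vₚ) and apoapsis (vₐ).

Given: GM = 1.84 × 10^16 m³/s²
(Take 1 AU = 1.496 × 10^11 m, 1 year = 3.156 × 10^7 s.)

Convert to SI: rₚ = 0.5767 AU = 8.62743e+10 m; rₐ = 6.18 AU = 9.24528e+11 m.
Use the vis-viva equation v² = GM(2/r − 1/a) with a = (rₚ + rₐ)/2 = (8.62743e+10 + 9.24528e+11)/2 = 5.05401e+11 m.
vₚ = √(GM · (2/rₚ − 1/a)) = √(1.84e+16 · (2/8.62743e+10 − 1/5.05401e+11)) m/s ≈ 624.6 m/s = 0.1318 AU/year.
vₐ = √(GM · (2/rₐ − 1/a)) = √(1.84e+16 · (2/9.24528e+11 − 1/5.05401e+11)) m/s ≈ 58.29 m/s = 0.0123 AU/year.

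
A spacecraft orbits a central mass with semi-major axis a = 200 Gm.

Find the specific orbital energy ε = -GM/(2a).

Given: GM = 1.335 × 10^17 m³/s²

Convert to SI: a = 200 Gm = 2e+11 m.
ε = −GM / (2a).
ε = −1.335e+17 / (2 · 2e+11) J/kg ≈ -3.338e+05 J/kg = -333.8 kJ/kg.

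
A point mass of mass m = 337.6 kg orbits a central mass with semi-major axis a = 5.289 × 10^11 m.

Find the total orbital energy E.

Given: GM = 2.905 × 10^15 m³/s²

E = −GMm / (2a).
E = −2.905e+15 · 337.6 / (2 · 5.289e+11) J ≈ -9.271e+05 J = -927.1 kJ.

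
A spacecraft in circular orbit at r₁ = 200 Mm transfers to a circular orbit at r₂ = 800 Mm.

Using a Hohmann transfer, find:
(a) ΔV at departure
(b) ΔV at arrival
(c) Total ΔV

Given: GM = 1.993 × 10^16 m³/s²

Convert to SI: r₁ = 200 Mm = 2e+08 m; r₂ = 800 Mm = 8e+08 m.
Transfer semi-major axis: a_t = (r₁ + r₂)/2 = (2e+08 + 8e+08)/2 = 5e+08 m.
Circular speeds: v₁ = √(GM/r₁) = 9982.48 m/s, v₂ = √(GM/r₂) = 4991.24 m/s.
Transfer speeds (vis-viva v² = GM(2/r − 1/a_t)): v₁ᵗ = 12627 m/s, v₂ᵗ = 3156.74 m/s.
(a) ΔV₁ = |v₁ᵗ − v₁| ≈ 2644 m/s = 2.644 km/s.
(b) ΔV₂ = |v₂ − v₂ᵗ| ≈ 1835 m/s = 1.835 km/s.
(c) ΔV_total = ΔV₁ + ΔV₂ ≈ 4479 m/s = 4.479 km/s.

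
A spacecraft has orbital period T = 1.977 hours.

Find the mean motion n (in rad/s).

Convert to SI: T = 1.977 hours = 7117.2 s.
n = 2π / T.
n = 2π / 7117.2 s ≈ 0.0008828 rad/s.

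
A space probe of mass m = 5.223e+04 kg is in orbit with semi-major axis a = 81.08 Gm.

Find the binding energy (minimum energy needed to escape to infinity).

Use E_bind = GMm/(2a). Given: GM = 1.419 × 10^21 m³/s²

Convert to SI: a = 81.08 Gm = 8.108e+10 m.
Total orbital energy is E = −GMm/(2a); binding energy is E_bind = −E = GMm/(2a).
E_bind = 1.419e+21 · 5.223e+04 / (2 · 8.108e+10) J ≈ 4.57e+14 J = 457 TJ.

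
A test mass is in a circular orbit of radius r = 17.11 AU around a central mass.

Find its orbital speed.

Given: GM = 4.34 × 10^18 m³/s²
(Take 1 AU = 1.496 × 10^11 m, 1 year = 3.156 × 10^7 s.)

Convert to SI: r = 17.11 AU = 2.55966e+12 m.
For a circular orbit, gravity supplies the centripetal force, so v = √(GM / r).
v = √(4.34e+18 / 2.55966e+12) m/s ≈ 1302 m/s = 0.2747 AU/year.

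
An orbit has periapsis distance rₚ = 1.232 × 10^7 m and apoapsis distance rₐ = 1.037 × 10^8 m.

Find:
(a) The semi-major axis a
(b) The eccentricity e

(a) a = (rₚ + rₐ) / 2 = (1.232e+07 + 1.037e+08) / 2 ≈ 5.801e+07 m = 5.801 × 10^7 m.
(b) e = (rₐ − rₚ) / (rₐ + rₚ) = (1.037e+08 − 1.232e+07) / (1.037e+08 + 1.232e+07) ≈ 0.7876.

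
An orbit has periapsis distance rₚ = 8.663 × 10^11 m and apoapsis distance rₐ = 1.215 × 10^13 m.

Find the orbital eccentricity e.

e = (rₐ − rₚ) / (rₐ + rₚ).
e = (1.215e+13 − 8.663e+11) / (1.215e+13 + 8.663e+11) = 1.12837e+13 / 1.30163e+13 ≈ 0.8669.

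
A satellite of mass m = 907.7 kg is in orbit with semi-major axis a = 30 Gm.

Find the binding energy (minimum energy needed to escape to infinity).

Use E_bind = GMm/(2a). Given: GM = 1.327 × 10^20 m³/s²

Convert to SI: a = 30 Gm = 3e+10 m.
Total orbital energy is E = −GMm/(2a); binding energy is E_bind = −E = GMm/(2a).
E_bind = 1.327e+20 · 907.7 / (2 · 3e+10) J ≈ 2.008e+12 J = 2.008 TJ.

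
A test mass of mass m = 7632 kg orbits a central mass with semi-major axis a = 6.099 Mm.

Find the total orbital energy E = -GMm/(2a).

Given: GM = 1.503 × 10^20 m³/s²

Convert to SI: a = 6.099 Mm = 6.099e+06 m.
E = −GMm / (2a).
E = −1.503e+20 · 7632 / (2 · 6.099e+06) J ≈ -9.404e+16 J = -94.04 PJ.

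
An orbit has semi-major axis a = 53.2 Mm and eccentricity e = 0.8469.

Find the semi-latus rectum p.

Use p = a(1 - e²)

Convert to SI: a = 53.2 Mm = 5.32e+07 m.
p = a (1 − e²).
p = 5.32e+07 · (1 − (0.8469)²) = 5.32e+07 · 0.28276 ≈ 1.504e+07 m = 15.04 Mm.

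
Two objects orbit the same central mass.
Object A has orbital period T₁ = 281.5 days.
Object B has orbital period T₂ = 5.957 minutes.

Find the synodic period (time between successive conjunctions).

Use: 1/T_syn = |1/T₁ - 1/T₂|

Convert to SI: T₁ = 281.5 days = 2.43216e+07 s; T₂ = 5.957 minutes = 357.42 s.
T_syn = |T₁ · T₂ / (T₁ − T₂)|.
T_syn = |2.43216e+07 · 357.42 / (2.43216e+07 − 357.42)| s ≈ 357.4 s = 5.957 minutes.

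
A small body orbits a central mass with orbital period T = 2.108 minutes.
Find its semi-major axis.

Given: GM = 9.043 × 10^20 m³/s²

Convert to SI: T = 2.108 minutes = 126.48 s.
Invert Kepler's third law: a = (GM · T² / (4π²))^(1/3).
Substituting T = 126.48 s and GM = 9.043e+20 m³/s²:
a = (9.043e+20 · (126.48)² / (4π²))^(1/3) m
a ≈ 7.156e+07 m = 71.56 Mm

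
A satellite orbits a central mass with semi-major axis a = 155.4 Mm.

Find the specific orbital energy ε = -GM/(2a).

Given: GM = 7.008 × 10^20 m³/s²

Convert to SI: a = 155.4 Mm = 1.554e+08 m.
ε = −GM / (2a).
ε = −7.008e+20 / (2 · 1.554e+08) J/kg ≈ -2.255e+12 J/kg = -2255 GJ/kg.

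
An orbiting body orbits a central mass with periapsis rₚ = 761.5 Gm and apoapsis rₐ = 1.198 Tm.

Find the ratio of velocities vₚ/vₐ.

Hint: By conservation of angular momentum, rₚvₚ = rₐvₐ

Convert to SI: rₚ = 761.5 Gm = 7.615e+11 m; rₐ = 1.198 Tm = 1.198e+12 m.
Conservation of angular momentum gives rₚvₚ = rₐvₐ, so vₚ/vₐ = rₐ/rₚ.
vₚ/vₐ = 1.198e+12 / 7.615e+11 ≈ 1.573.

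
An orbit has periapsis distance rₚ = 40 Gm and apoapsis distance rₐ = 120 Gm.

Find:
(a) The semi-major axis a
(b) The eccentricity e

Convert to SI: rₚ = 40 Gm = 4e+10 m; rₐ = 120 Gm = 1.2e+11 m.
(a) a = (rₚ + rₐ) / 2 = (4e+10 + 1.2e+11) / 2 ≈ 8e+10 m = 80 Gm.
(b) e = (rₐ − rₚ) / (rₐ + rₚ) = (1.2e+11 − 4e+10) / (1.2e+11 + 4e+10) ≈ 0.5.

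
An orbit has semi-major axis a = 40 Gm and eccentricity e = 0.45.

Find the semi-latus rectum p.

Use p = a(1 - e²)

Convert to SI: a = 40 Gm = 4e+10 m.
p = a (1 − e²).
p = 4e+10 · (1 − (0.45)²) = 4e+10 · 0.7975 ≈ 3.19e+10 m = 31.9 Gm.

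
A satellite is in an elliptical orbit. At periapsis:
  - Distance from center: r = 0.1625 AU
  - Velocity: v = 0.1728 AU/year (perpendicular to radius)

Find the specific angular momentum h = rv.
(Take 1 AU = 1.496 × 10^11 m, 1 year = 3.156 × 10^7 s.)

Convert to SI: r = 0.1625 AU = 2.431e+10 m; v = 0.1728 AU/year = 819.103 m/s.
With v perpendicular to r, h = r · v.
h = 2.431e+10 · 819.103 m²/s ≈ 1.991e+13 m²/s.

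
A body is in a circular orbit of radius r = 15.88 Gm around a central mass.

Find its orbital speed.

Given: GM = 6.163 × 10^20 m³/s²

Convert to SI: r = 15.88 Gm = 1.588e+10 m.
For a circular orbit, gravity supplies the centripetal force, so v = √(GM / r).
v = √(6.163e+20 / 1.588e+10) m/s ≈ 1.97e+05 m/s = 197 km/s.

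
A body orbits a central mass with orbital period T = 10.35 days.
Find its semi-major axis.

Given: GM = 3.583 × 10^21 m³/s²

Convert to SI: T = 10.35 days = 894240 s.
Invert Kepler's third law: a = (GM · T² / (4π²))^(1/3).
Substituting T = 894240 s and GM = 3.583e+21 m³/s²:
a = (3.583e+21 · (894240)² / (4π²))^(1/3) m
a ≈ 4.171e+10 m = 4.171 × 10^10 m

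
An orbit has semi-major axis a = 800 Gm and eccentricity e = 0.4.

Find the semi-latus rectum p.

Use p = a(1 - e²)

Convert to SI: a = 800 Gm = 8e+11 m.
p = a (1 − e²).
p = 8e+11 · (1 − (0.4)²) = 8e+11 · 0.84 ≈ 6.72e+11 m = 672 Gm.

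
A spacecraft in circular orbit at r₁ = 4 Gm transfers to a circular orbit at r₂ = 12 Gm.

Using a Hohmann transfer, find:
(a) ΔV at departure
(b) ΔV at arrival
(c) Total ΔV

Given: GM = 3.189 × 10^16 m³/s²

Convert to SI: r₁ = 4 Gm = 4e+09 m; r₂ = 12 Gm = 1.2e+10 m.
Transfer semi-major axis: a_t = (r₁ + r₂)/2 = (4e+09 + 1.2e+10)/2 = 8e+09 m.
Circular speeds: v₁ = √(GM/r₁) = 2823.56 m/s, v₂ = √(GM/r₂) = 1630.18 m/s.
Transfer speeds (vis-viva v² = GM(2/r − 1/a_t)): v₁ᵗ = 3458.14 m/s, v₂ᵗ = 1152.71 m/s.
(a) ΔV₁ = |v₁ᵗ − v₁| ≈ 634.6 m/s = 634.6 m/s.
(b) ΔV₂ = |v₂ − v₂ᵗ| ≈ 477.5 m/s = 477.5 m/s.
(c) ΔV_total = ΔV₁ + ΔV₂ ≈ 1112 m/s = 1.112 km/s.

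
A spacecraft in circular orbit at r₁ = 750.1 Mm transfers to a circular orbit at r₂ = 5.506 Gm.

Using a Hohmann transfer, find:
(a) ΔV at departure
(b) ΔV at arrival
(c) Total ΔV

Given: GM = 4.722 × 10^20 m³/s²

Convert to SI: r₁ = 750.1 Mm = 7.501e+08 m; r₂ = 5.506 Gm = 5.506e+09 m.
Transfer semi-major axis: a_t = (r₁ + r₂)/2 = (7.501e+08 + 5.506e+09)/2 = 3.12805e+09 m.
Circular speeds: v₁ = √(GM/r₁) = 793420 m/s, v₂ = √(GM/r₂) = 292850 m/s.
Transfer speeds (vis-viva v² = GM(2/r − 1/a_t)): v₁ᵗ = 1.05265e+06 m/s, v₂ᵗ = 143406 m/s.
(a) ΔV₁ = |v₁ᵗ − v₁| ≈ 2.592e+05 m/s = 259.2 km/s.
(b) ΔV₂ = |v₂ − v₂ᵗ| ≈ 1.494e+05 m/s = 149.4 km/s.
(c) ΔV_total = ΔV₁ + ΔV₂ ≈ 4.087e+05 m/s = 408.7 km/s.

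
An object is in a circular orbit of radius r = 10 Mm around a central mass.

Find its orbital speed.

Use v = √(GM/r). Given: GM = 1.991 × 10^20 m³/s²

Convert to SI: r = 10 Mm = 1e+07 m.
For a circular orbit, gravity supplies the centripetal force, so v = √(GM / r).
v = √(1.991e+20 / 1e+07) m/s ≈ 4.462e+06 m/s = 4462 km/s.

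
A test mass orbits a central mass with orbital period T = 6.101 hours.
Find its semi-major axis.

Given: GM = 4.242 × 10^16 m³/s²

Convert to SI: T = 6.101 hours = 21963.6 s.
Invert Kepler's third law: a = (GM · T² / (4π²))^(1/3).
Substituting T = 21963.6 s and GM = 4.242e+16 m³/s²:
a = (4.242e+16 · (21963.6)² / (4π²))^(1/3) m
a ≈ 8.033e+07 m = 80.33 Mm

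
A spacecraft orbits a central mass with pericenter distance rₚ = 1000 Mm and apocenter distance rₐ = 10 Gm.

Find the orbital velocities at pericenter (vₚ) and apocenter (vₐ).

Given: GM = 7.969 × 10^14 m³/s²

Convert to SI: rₚ = 1000 Mm = 1e+09 m; rₐ = 10 Gm = 1e+10 m.
Use the vis-viva equation v² = GM(2/r − 1/a) with a = (rₚ + rₐ)/2 = (1e+09 + 1e+10)/2 = 5.5e+09 m.
vₚ = √(GM · (2/rₚ − 1/a)) = √(7.969e+14 · (2/1e+09 − 1/5.5e+09)) m/s ≈ 1204 m/s = 1.204 km/s.
vₐ = √(GM · (2/rₐ − 1/a)) = √(7.969e+14 · (2/1e+10 − 1/5.5e+09)) m/s ≈ 120.4 m/s = 120.4 m/s.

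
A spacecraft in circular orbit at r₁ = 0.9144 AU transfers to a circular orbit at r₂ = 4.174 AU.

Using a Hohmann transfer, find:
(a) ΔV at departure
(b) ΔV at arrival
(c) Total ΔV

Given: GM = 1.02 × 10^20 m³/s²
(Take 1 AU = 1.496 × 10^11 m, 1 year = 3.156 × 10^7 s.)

Convert to SI: r₁ = 0.9144 AU = 1.36794e+11 m; r₂ = 4.174 AU = 6.2443e+11 m.
Transfer semi-major axis: a_t = (r₁ + r₂)/2 = (1.36794e+11 + 6.2443e+11)/2 = 3.80612e+11 m.
Circular speeds: v₁ = √(GM/r₁) = 27306.5 m/s, v₂ = √(GM/r₂) = 12780.8 m/s.
Transfer speeds (vis-viva v² = GM(2/r − 1/a_t)): v₁ᵗ = 34975.7 m/s, v₂ᵗ = 7662.15 m/s.
(a) ΔV₁ = |v₁ᵗ − v₁| ≈ 7669 m/s = 1.618 AU/year.
(b) ΔV₂ = |v₂ − v₂ᵗ| ≈ 5119 m/s = 1.08 AU/year.
(c) ΔV_total = ΔV₁ + ΔV₂ ≈ 1.279e+04 m/s = 2.698 AU/year.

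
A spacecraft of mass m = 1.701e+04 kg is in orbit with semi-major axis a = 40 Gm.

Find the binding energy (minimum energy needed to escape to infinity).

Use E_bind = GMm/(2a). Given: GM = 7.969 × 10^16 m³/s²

Convert to SI: a = 40 Gm = 4e+10 m.
Total orbital energy is E = −GMm/(2a); binding energy is E_bind = −E = GMm/(2a).
E_bind = 7.969e+16 · 1.701e+04 / (2 · 4e+10) J ≈ 1.694e+10 J = 16.94 GJ.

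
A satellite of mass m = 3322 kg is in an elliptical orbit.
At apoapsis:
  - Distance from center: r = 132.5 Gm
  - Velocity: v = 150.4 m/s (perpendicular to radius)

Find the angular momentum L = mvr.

Convert to SI: r = 132.5 Gm = 1.325e+11 m.
Since v is perpendicular to r, L = m · v · r.
L = 3322 · 150.4 · 1.325e+11 kg·m²/s ≈ 6.62e+16 kg·m²/s.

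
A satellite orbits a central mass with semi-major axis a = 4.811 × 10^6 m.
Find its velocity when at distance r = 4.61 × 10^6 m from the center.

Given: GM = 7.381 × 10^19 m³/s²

Vis-viva: v = √(GM · (2/r − 1/a)).
2/r − 1/a = 2/4.61e+06 − 1/4.811e+06 = 2.25982e-07 m⁻¹.
v = √(7.381e+19 · 2.25982e-07) m/s ≈ 4.084e+06 m/s = 4084 km/s.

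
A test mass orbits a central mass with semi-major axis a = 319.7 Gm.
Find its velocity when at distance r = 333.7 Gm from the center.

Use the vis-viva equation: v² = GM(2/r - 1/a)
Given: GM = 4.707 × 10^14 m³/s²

Convert to SI: a = 319.7 Gm = 3.197e+11 m; r = 333.7 Gm = 3.337e+11 m.
Vis-viva: v = √(GM · (2/r − 1/a)).
2/r − 1/a = 2/3.337e+11 − 1/3.197e+11 = 2.86547e-12 m⁻¹.
v = √(4.707e+14 · 2.86547e-12) m/s ≈ 36.73 m/s = 36.73 m/s.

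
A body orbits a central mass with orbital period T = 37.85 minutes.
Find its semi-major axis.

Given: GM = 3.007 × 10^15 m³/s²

Convert to SI: T = 37.85 minutes = 2271 s.
Invert Kepler's third law: a = (GM · T² / (4π²))^(1/3).
Substituting T = 2271 s and GM = 3.007e+15 m³/s²:
a = (3.007e+15 · (2271)² / (4π²))^(1/3) m
a ≈ 7.324e+06 m = 7.324 Mm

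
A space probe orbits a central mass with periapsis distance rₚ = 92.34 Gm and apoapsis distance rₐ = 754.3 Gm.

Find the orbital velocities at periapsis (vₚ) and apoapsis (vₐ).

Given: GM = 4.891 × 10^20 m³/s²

Convert to SI: rₚ = 92.34 Gm = 9.234e+10 m; rₐ = 754.3 Gm = 7.543e+11 m.
Use the vis-viva equation v² = GM(2/r − 1/a) with a = (rₚ + rₐ)/2 = (9.234e+10 + 7.543e+11)/2 = 4.2332e+11 m.
vₚ = √(GM · (2/rₚ − 1/a)) = √(4.891e+20 · (2/9.234e+10 − 1/4.2332e+11)) m/s ≈ 9.715e+04 m/s = 97.15 km/s.
vₐ = √(GM · (2/rₐ − 1/a)) = √(4.891e+20 · (2/7.543e+11 − 1/4.2332e+11)) m/s ≈ 1.189e+04 m/s = 11.89 km/s.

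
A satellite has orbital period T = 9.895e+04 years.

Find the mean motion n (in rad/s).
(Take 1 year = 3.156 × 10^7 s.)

Convert to SI: T = 9.895e+04 years = 3.12286e+12 s.
n = 2π / T.
n = 2π / 3.12286e+12 s ≈ 2.012e-12 rad/s.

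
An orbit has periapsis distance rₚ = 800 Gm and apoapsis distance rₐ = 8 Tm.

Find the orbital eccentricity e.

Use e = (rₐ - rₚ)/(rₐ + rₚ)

Convert to SI: rₚ = 800 Gm = 8e+11 m; rₐ = 8 Tm = 8e+12 m.
e = (rₐ − rₚ) / (rₐ + rₚ).
e = (8e+12 − 8e+11) / (8e+12 + 8e+11) = 7.2e+12 / 8.8e+12 ≈ 0.8182.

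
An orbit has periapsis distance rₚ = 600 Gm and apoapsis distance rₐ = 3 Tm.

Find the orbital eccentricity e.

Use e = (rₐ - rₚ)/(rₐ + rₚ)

Convert to SI: rₚ = 600 Gm = 6e+11 m; rₐ = 3 Tm = 3e+12 m.
e = (rₐ − rₚ) / (rₐ + rₚ).
e = (3e+12 − 6e+11) / (3e+12 + 6e+11) = 2.4e+12 / 3.6e+12 ≈ 0.6667.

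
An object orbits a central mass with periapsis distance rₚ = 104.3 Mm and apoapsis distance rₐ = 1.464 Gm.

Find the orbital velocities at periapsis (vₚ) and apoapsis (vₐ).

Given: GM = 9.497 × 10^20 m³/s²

Convert to SI: rₚ = 104.3 Mm = 1.043e+08 m; rₐ = 1.464 Gm = 1.464e+09 m.
Use the vis-viva equation v² = GM(2/r − 1/a) with a = (rₚ + rₐ)/2 = (1.043e+08 + 1.464e+09)/2 = 7.8415e+08 m.
vₚ = √(GM · (2/rₚ − 1/a)) = √(9.497e+20 · (2/1.043e+08 − 1/7.8415e+08)) m/s ≈ 4.123e+06 m/s = 4123 km/s.
vₐ = √(GM · (2/rₐ − 1/a)) = √(9.497e+20 · (2/1.464e+09 − 1/7.8415e+08)) m/s ≈ 2.937e+05 m/s = 293.7 km/s.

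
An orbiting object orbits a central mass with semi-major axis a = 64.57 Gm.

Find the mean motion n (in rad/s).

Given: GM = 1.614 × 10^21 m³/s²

Convert to SI: a = 64.57 Gm = 6.457e+10 m.
n = √(GM / a³).
n = √(1.614e+21 / (6.457e+10)³) rad/s ≈ 2.449e-06 rad/s.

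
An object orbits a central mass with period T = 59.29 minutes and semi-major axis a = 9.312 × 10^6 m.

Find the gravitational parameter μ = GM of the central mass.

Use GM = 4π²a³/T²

Convert to SI: T = 59.29 minutes = 3557.4 s.
GM = 4π² · a³ / T².
GM = 4π² · (9.312e+06)³ / (3557.4)² m³/s² ≈ 2.519e+15 m³/s² = 2.519 × 10^15 m³/s².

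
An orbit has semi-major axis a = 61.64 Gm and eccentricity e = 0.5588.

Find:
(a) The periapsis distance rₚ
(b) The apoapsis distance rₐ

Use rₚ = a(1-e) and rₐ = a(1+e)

Convert to SI: a = 61.64 Gm = 6.164e+10 m.
(a) rₚ = a(1 − e) = 6.164e+10 · (1 − 0.5588) = 6.164e+10 · 0.4412 ≈ 2.72e+10 m = 27.2 Gm.
(b) rₐ = a(1 + e) = 6.164e+10 · (1 + 0.5588) = 6.164e+10 · 1.5588 ≈ 9.608e+10 m = 96.08 Gm.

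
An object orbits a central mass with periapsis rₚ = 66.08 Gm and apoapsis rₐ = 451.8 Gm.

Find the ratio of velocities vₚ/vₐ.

Convert to SI: rₚ = 66.08 Gm = 6.608e+10 m; rₐ = 451.8 Gm = 4.518e+11 m.
Conservation of angular momentum gives rₚvₚ = rₐvₐ, so vₚ/vₐ = rₐ/rₚ.
vₚ/vₐ = 4.518e+11 / 6.608e+10 ≈ 6.837.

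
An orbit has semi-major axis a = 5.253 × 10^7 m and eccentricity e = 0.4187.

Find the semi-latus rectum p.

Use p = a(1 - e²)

p = a (1 − e²).
p = 5.253e+07 · (1 − (0.4187)²) = 5.253e+07 · 0.82469 ≈ 4.332e+07 m = 4.332 × 10^7 m.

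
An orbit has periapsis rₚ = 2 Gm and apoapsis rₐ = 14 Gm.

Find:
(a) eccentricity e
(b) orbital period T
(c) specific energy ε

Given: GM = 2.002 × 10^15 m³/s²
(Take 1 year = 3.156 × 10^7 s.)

Convert to SI: rₚ = 2 Gm = 2e+09 m; rₐ = 14 Gm = 1.4e+10 m.
(a) e = (rₐ − rₚ)/(rₐ + rₚ) = (1.4e+10 − 2e+09)/(1.4e+10 + 2e+09) ≈ 0.75
(b) With a = (rₚ + rₐ)/2 = 8e+09 m, T = 2π √(a³/GM) = 2π √((8e+09)³/2.002e+15) s ≈ 1.005e+08 s
(c) With a = (rₚ + rₐ)/2 = 8e+09 m, ε = −GM/(2a) = −2.002e+15/(2 · 8e+09) J/kg ≈ -1.251e+05 J/kg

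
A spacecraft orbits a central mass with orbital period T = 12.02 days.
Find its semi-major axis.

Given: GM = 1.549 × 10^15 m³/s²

Convert to SI: T = 12.02 days = 1.03853e+06 s.
Invert Kepler's third law: a = (GM · T² / (4π²))^(1/3).
Substituting T = 1.03853e+06 s and GM = 1.549e+15 m³/s²:
a = (1.549e+15 · (1.03853e+06)² / (4π²))^(1/3) m
a ≈ 3.485e+08 m = 3.485 × 10^8 m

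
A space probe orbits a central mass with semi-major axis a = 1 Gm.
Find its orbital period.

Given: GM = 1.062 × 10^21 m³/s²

Convert to SI: a = 1 Gm = 1e+09 m.
Kepler's third law: T = 2π √(a³ / GM).
Substituting a = 1e+09 m and GM = 1.062e+21 m³/s²:
T = 2π √((1e+09)³ / 1.062e+21) s
T ≈ 6097 s = 1.694 hours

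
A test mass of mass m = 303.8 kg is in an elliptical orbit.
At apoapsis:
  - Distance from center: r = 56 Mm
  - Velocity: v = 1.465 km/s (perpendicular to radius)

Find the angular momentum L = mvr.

Convert to SI: r = 56 Mm = 5.6e+07 m; v = 1.465 km/s = 1465 m/s.
Since v is perpendicular to r, L = m · v · r.
L = 303.8 · 1465 · 5.6e+07 kg·m²/s ≈ 2.492e+13 kg·m²/s.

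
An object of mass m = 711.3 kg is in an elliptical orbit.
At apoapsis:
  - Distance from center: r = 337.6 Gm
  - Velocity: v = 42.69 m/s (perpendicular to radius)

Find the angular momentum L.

Convert to SI: r = 337.6 Gm = 3.376e+11 m.
Since v is perpendicular to r, L = m · v · r.
L = 711.3 · 42.69 · 3.376e+11 kg·m²/s ≈ 1.025e+16 kg·m²/s.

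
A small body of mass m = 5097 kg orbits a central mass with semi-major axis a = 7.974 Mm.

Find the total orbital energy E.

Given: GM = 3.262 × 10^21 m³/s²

Convert to SI: a = 7.974 Mm = 7.974e+06 m.
E = −GMm / (2a).
E = −3.262e+21 · 5097 / (2 · 7.974e+06) J ≈ -1.043e+18 J = -1.043 EJ.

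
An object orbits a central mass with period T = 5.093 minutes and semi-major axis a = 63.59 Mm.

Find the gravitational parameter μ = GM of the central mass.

Convert to SI: T = 5.093 minutes = 305.58 s; a = 63.59 Mm = 6.359e+07 m.
GM = 4π² · a³ / T².
GM = 4π² · (6.359e+07)³ / (305.58)² m³/s² ≈ 1.087e+20 m³/s² = 1.087 × 10^20 m³/s².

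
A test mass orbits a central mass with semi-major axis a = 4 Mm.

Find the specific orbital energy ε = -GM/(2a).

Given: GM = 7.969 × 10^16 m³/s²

Convert to SI: a = 4 Mm = 4e+06 m.
ε = −GM / (2a).
ε = −7.969e+16 / (2 · 4e+06) J/kg ≈ -9.961e+09 J/kg = -9.961 GJ/kg.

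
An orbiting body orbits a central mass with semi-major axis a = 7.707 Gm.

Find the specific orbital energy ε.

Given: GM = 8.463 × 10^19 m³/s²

Convert to SI: a = 7.707 Gm = 7.707e+09 m.
ε = −GM / (2a).
ε = −8.463e+19 / (2 · 7.707e+09) J/kg ≈ -5.49e+09 J/kg = -5.49 GJ/kg.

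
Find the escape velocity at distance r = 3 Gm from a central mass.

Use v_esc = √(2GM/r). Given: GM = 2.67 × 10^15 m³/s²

Convert to SI: r = 3 Gm = 3e+09 m.
Escape velocity comes from setting total energy to zero: ½v² − GM/r = 0 ⇒ v_esc = √(2GM / r).
v_esc = √(2 · 2.67e+15 / 3e+09) m/s ≈ 1334 m/s = 1.334 km/s.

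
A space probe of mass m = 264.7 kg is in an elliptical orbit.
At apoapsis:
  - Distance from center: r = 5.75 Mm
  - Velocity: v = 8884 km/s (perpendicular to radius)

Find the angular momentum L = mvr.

Convert to SI: r = 5.75 Mm = 5.75e+06 m; v = 8884 km/s = 8.884e+06 m/s.
Since v is perpendicular to r, L = m · v · r.
L = 264.7 · 8.884e+06 · 5.75e+06 kg·m²/s ≈ 1.352e+16 kg·m²/s.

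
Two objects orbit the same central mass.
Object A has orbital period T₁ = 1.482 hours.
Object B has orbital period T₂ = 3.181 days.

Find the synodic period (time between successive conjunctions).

Convert to SI: T₁ = 1.482 hours = 5335.2 s; T₂ = 3.181 days = 274838 s.
T_syn = |T₁ · T₂ / (T₁ − T₂)|.
T_syn = |5335.2 · 274838 / (5335.2 − 274838)| s ≈ 5441 s = 1.511 hours.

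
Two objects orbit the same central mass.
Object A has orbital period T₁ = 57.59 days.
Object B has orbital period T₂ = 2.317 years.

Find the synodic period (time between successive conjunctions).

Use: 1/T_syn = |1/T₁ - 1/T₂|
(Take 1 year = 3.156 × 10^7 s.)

Convert to SI: T₁ = 57.59 days = 4.97578e+06 s; T₂ = 2.317 years = 7.31245e+07 s.
T_syn = |T₁ · T₂ / (T₁ − T₂)|.
T_syn = |4.97578e+06 · 7.31245e+07 / (4.97578e+06 − 7.31245e+07)| s ≈ 5.339e+06 s = 61.79 days.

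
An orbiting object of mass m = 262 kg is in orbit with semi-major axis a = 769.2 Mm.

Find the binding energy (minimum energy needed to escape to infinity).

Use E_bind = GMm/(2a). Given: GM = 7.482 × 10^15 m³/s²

Convert to SI: a = 769.2 Mm = 7.692e+08 m.
Total orbital energy is E = −GMm/(2a); binding energy is E_bind = −E = GMm/(2a).
E_bind = 7.482e+15 · 262 / (2 · 7.692e+08) J ≈ 1.274e+09 J = 1.274 GJ.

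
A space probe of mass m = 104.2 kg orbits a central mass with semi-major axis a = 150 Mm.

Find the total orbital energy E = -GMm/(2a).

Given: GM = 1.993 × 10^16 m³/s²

Convert to SI: a = 150 Mm = 1.5e+08 m.
E = −GMm / (2a).
E = −1.993e+16 · 104.2 / (2 · 1.5e+08) J ≈ -6.922e+09 J = -6.922 GJ.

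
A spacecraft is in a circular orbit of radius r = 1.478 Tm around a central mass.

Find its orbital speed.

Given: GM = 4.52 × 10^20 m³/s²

Convert to SI: r = 1.478 Tm = 1.478e+12 m.
For a circular orbit, gravity supplies the centripetal force, so v = √(GM / r).
v = √(4.52e+20 / 1.478e+12) m/s ≈ 1.749e+04 m/s = 17.49 km/s.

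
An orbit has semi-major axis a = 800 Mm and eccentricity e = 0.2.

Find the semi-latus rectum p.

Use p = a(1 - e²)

Convert to SI: a = 800 Mm = 8e+08 m.
p = a (1 − e²).
p = 8e+08 · (1 − (0.2)²) = 8e+08 · 0.96 ≈ 7.68e+08 m = 768 Mm.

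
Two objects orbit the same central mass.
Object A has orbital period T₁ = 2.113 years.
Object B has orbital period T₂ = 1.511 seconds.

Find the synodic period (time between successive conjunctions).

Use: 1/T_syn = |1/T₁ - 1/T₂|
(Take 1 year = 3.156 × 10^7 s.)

Convert to SI: T₁ = 2.113 years = 6.66863e+07 s.
T_syn = |T₁ · T₂ / (T₁ − T₂)|.
T_syn = |6.66863e+07 · 1.511 / (6.66863e+07 − 1.511)| s ≈ 1.511 s = 1.511 seconds.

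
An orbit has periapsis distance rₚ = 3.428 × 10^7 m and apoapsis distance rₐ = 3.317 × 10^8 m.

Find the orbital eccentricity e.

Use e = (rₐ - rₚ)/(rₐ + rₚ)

e = (rₐ − rₚ) / (rₐ + rₚ).
e = (3.317e+08 − 3.428e+07) / (3.317e+08 + 3.428e+07) = 2.9742e+08 / 3.6598e+08 ≈ 0.8127.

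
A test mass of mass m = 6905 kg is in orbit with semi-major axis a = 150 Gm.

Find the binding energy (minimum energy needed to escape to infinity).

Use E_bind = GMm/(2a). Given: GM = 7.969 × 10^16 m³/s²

Convert to SI: a = 150 Gm = 1.5e+11 m.
Total orbital energy is E = −GMm/(2a); binding energy is E_bind = −E = GMm/(2a).
E_bind = 7.969e+16 · 6905 / (2 · 1.5e+11) J ≈ 1.834e+09 J = 1.834 GJ.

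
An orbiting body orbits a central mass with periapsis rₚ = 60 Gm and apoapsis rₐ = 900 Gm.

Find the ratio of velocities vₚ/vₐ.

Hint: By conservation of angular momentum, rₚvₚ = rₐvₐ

Convert to SI: rₚ = 60 Gm = 6e+10 m; rₐ = 900 Gm = 9e+11 m.
Conservation of angular momentum gives rₚvₚ = rₐvₐ, so vₚ/vₐ = rₐ/rₚ.
vₚ/vₐ = 9e+11 / 6e+10 ≈ 15.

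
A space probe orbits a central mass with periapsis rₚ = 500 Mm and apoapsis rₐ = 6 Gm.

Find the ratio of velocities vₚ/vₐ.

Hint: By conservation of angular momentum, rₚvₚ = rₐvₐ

Convert to SI: rₚ = 500 Mm = 5e+08 m; rₐ = 6 Gm = 6e+09 m.
Conservation of angular momentum gives rₚvₚ = rₐvₐ, so vₚ/vₐ = rₐ/rₚ.
vₚ/vₐ = 6e+09 / 5e+08 ≈ 12.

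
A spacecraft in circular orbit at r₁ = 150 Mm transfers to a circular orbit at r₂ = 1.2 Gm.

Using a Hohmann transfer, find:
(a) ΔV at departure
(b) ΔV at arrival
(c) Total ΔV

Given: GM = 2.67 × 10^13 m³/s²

Convert to SI: r₁ = 150 Mm = 1.5e+08 m; r₂ = 1.2 Gm = 1.2e+09 m.
Transfer semi-major axis: a_t = (r₁ + r₂)/2 = (1.5e+08 + 1.2e+09)/2 = 6.75e+08 m.
Circular speeds: v₁ = √(GM/r₁) = 421.9 m/s, v₂ = √(GM/r₂) = 149.164 m/s.
Transfer speeds (vis-viva v² = GM(2/r − 1/a_t)): v₁ᵗ = 562.534 m/s, v₂ᵗ = 70.3167 m/s.
(a) ΔV₁ = |v₁ᵗ − v₁| ≈ 140.6 m/s = 140.6 m/s.
(b) ΔV₂ = |v₂ − v₂ᵗ| ≈ 78.85 m/s = 78.85 m/s.
(c) ΔV_total = ΔV₁ + ΔV₂ ≈ 219.5 m/s = 219.5 m/s.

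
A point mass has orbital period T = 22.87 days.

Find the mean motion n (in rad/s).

Convert to SI: T = 22.87 days = 1.97597e+06 s.
n = 2π / T.
n = 2π / 1.97597e+06 s ≈ 3.18e-06 rad/s.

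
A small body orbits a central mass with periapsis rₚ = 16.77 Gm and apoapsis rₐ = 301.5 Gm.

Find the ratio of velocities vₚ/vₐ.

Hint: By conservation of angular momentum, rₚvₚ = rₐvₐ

Convert to SI: rₚ = 16.77 Gm = 1.677e+10 m; rₐ = 301.5 Gm = 3.015e+11 m.
Conservation of angular momentum gives rₚvₚ = rₐvₐ, so vₚ/vₐ = rₐ/rₚ.
vₚ/vₐ = 3.015e+11 / 1.677e+10 ≈ 17.98.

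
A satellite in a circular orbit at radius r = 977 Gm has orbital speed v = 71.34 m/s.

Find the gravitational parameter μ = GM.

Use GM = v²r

Convert to SI: r = 977 Gm = 9.77e+11 m.
For a circular orbit v² = GM/r, so GM = v² · r.
GM = (71.34)² · 9.77e+11 m³/s² ≈ 4.972e+15 m³/s² = 4.972 × 10^15 m³/s².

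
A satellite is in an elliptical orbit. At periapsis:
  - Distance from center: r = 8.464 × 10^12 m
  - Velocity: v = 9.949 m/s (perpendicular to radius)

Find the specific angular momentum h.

With v perpendicular to r, h = r · v.
h = 8.464e+12 · 9.949 m²/s ≈ 8.421e+13 m²/s.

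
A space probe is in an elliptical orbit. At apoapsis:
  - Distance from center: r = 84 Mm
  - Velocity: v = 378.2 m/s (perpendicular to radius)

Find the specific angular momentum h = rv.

Convert to SI: r = 84 Mm = 8.4e+07 m.
With v perpendicular to r, h = r · v.
h = 8.4e+07 · 378.2 m²/s ≈ 3.177e+10 m²/s.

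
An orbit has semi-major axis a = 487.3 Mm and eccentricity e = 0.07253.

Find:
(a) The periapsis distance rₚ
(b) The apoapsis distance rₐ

Convert to SI: a = 487.3 Mm = 4.873e+08 m.
(a) rₚ = a(1 − e) = 4.873e+08 · (1 − 0.07253) = 4.873e+08 · 0.92747 ≈ 4.52e+08 m = 452 Mm.
(b) rₐ = a(1 + e) = 4.873e+08 · (1 + 0.07253) = 4.873e+08 · 1.07253 ≈ 5.226e+08 m = 522.6 Mm.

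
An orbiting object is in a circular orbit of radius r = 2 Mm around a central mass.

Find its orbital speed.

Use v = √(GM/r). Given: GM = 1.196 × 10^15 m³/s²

Convert to SI: r = 2 Mm = 2e+06 m.
For a circular orbit, gravity supplies the centripetal force, so v = √(GM / r).
v = √(1.196e+15 / 2e+06) m/s ≈ 2.445e+04 m/s = 24.45 km/s.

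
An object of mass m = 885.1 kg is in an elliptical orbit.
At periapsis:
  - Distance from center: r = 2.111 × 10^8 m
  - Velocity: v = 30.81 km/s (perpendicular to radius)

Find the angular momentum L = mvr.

Convert to SI: v = 30.81 km/s = 30810 m/s.
Since v is perpendicular to r, L = m · v · r.
L = 885.1 · 30810 · 2.111e+08 kg·m²/s ≈ 5.757e+15 kg·m²/s.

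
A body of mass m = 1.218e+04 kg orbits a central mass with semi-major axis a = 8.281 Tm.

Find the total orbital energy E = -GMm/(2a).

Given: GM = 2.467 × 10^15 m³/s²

Convert to SI: a = 8.281 Tm = 8.281e+12 m.
E = −GMm / (2a).
E = −2.467e+15 · 1.218e+04 / (2 · 8.281e+12) J ≈ -1.814e+06 J = -1.814 MJ.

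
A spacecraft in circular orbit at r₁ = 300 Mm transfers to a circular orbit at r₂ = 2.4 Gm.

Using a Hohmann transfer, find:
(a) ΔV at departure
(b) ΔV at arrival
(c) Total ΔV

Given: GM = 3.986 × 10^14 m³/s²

Convert to SI: r₁ = 300 Mm = 3e+08 m; r₂ = 2.4 Gm = 2.4e+09 m.
Transfer semi-major axis: a_t = (r₁ + r₂)/2 = (3e+08 + 2.4e+09)/2 = 1.35e+09 m.
Circular speeds: v₁ = √(GM/r₁) = 1152.68 m/s, v₂ = √(GM/r₂) = 407.533 m/s.
Transfer speeds (vis-viva v² = GM(2/r − 1/a_t)): v₁ᵗ = 1536.9 m/s, v₂ᵗ = 192.113 m/s.
(a) ΔV₁ = |v₁ᵗ − v₁| ≈ 384.2 m/s = 384.2 m/s.
(b) ΔV₂ = |v₂ − v₂ᵗ| ≈ 215.4 m/s = 215.4 m/s.
(c) ΔV_total = ΔV₁ + ΔV₂ ≈ 599.6 m/s = 599.6 m/s.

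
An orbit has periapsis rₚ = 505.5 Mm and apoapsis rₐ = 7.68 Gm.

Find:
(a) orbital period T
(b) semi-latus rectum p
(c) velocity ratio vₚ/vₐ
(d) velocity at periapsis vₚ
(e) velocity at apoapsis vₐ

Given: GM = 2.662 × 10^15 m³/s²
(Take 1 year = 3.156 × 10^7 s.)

Convert to SI: rₚ = 505.5 Mm = 5.055e+08 m; rₐ = 7.68 Gm = 7.68e+09 m.
(a) With a = (rₚ + rₐ)/2 = 4.09275e+09 m, T = 2π √(a³/GM) = 2π √((4.09275e+09)³/2.662e+15) s ≈ 3.189e+07 s
(b) From a = (rₚ + rₐ)/2 = 4.09275e+09 m and e = (rₐ − rₚ)/(rₐ + rₚ) = 0.876489, p = a(1 − e²) = 4.09275e+09 · (1 − (0.876489)²) ≈ 9.486e+08 m
(c) Conservation of angular momentum (rₚvₚ = rₐvₐ) gives vₚ/vₐ = rₐ/rₚ = 7.68e+09/5.055e+08 ≈ 15.19
(d) With a = (rₚ + rₐ)/2 = 4.09275e+09 m, vₚ = √(GM (2/rₚ − 1/a)) = √(2.662e+15 · (2/5.055e+08 − 1/4.09275e+09)) m/s ≈ 3144 m/s
(e) With a = (rₚ + rₐ)/2 = 4.09275e+09 m, vₐ = √(GM (2/rₐ − 1/a)) = √(2.662e+15 · (2/7.68e+09 − 1/4.09275e+09)) m/s ≈ 206.9 m/s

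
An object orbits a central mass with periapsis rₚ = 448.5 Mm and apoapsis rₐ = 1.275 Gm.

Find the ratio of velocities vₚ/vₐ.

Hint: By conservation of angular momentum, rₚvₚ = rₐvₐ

Convert to SI: rₚ = 448.5 Mm = 4.485e+08 m; rₐ = 1.275 Gm = 1.275e+09 m.
Conservation of angular momentum gives rₚvₚ = rₐvₐ, so vₚ/vₐ = rₐ/rₚ.
vₚ/vₐ = 1.275e+09 / 4.485e+08 ≈ 2.843.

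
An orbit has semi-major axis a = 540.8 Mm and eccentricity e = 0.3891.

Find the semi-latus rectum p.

Convert to SI: a = 540.8 Mm = 5.408e+08 m.
p = a (1 − e²).
p = 5.408e+08 · (1 − (0.3891)²) = 5.408e+08 · 0.848601 ≈ 4.589e+08 m = 458.9 Mm.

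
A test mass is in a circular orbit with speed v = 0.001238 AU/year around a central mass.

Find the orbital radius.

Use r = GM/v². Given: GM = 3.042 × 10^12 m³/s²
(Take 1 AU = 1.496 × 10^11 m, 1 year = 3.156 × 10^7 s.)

Convert to SI: v = 0.001238 AU/year = 5.86834 m/s.
For a circular orbit, v² = GM / r, so r = GM / v².
r = 3.042e+12 / (5.86834)² m ≈ 8.833e+10 m = 0.5905 AU.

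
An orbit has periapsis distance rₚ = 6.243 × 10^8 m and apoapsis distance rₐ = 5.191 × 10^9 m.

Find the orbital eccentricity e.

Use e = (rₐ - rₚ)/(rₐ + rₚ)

e = (rₐ − rₚ) / (rₐ + rₚ).
e = (5.191e+09 − 6.243e+08) / (5.191e+09 + 6.243e+08) = 4.5667e+09 / 5.8153e+09 ≈ 0.7853.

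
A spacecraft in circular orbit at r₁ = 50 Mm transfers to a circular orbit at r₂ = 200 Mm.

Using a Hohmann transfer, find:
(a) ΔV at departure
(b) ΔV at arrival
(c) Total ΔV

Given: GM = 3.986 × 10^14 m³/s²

Convert to SI: r₁ = 50 Mm = 5e+07 m; r₂ = 200 Mm = 2e+08 m.
Transfer semi-major axis: a_t = (r₁ + r₂)/2 = (5e+07 + 2e+08)/2 = 1.25e+08 m.
Circular speeds: v₁ = √(GM/r₁) = 2823.47 m/s, v₂ = √(GM/r₂) = 1411.74 m/s.
Transfer speeds (vis-viva v² = GM(2/r − 1/a_t)): v₁ᵗ = 3571.44 m/s, v₂ᵗ = 892.861 m/s.
(a) ΔV₁ = |v₁ᵗ − v₁| ≈ 748 m/s = 748 m/s.
(b) ΔV₂ = |v₂ − v₂ᵗ| ≈ 518.9 m/s = 518.9 m/s.
(c) ΔV_total = ΔV₁ + ΔV₂ ≈ 1267 m/s = 1.267 km/s.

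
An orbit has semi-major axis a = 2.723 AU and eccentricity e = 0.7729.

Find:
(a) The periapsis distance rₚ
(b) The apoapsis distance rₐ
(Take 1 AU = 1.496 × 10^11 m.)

Convert to SI: a = 2.723 AU = 4.07361e+11 m.
(a) rₚ = a(1 − e) = 4.07361e+11 · (1 − 0.7729) = 4.07361e+11 · 0.2271 ≈ 9.251e+10 m = 0.6184 AU.
(b) rₐ = a(1 + e) = 4.07361e+11 · (1 + 0.7729) = 4.07361e+11 · 1.7729 ≈ 7.222e+11 m = 4.828 AU.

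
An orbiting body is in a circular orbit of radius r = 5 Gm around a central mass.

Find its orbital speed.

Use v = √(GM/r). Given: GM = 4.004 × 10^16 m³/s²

Convert to SI: r = 5 Gm = 5e+09 m.
For a circular orbit, gravity supplies the centripetal force, so v = √(GM / r).
v = √(4.004e+16 / 5e+09) m/s ≈ 2830 m/s = 2.83 km/s.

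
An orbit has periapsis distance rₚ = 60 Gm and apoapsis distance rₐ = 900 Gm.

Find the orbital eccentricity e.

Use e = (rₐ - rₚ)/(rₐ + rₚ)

Convert to SI: rₚ = 60 Gm = 6e+10 m; rₐ = 900 Gm = 9e+11 m.
e = (rₐ − rₚ) / (rₐ + rₚ).
e = (9e+11 − 6e+10) / (9e+11 + 6e+10) = 8.4e+11 / 9.6e+11 ≈ 0.875.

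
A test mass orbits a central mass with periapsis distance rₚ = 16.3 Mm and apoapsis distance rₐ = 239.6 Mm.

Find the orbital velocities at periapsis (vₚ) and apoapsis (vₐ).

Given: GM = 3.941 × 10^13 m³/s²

Convert to SI: rₚ = 16.3 Mm = 1.63e+07 m; rₐ = 239.6 Mm = 2.396e+08 m.
Use the vis-viva equation v² = GM(2/r − 1/a) with a = (rₚ + rₐ)/2 = (1.63e+07 + 2.396e+08)/2 = 1.2795e+08 m.
vₚ = √(GM · (2/rₚ − 1/a)) = √(3.941e+13 · (2/1.63e+07 − 1/1.2795e+08)) m/s ≈ 2128 m/s = 2.128 km/s.
vₐ = √(GM · (2/rₐ − 1/a)) = √(3.941e+13 · (2/2.396e+08 − 1/1.2795e+08)) m/s ≈ 144.8 m/s = 144.8 m/s.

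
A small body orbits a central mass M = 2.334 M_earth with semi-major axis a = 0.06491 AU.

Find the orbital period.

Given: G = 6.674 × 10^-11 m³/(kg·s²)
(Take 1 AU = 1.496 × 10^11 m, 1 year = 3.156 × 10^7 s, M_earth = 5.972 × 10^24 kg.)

Convert to SI: a = 0.06491 AU = 9.71054e+09 m; M = 2.334 M_earth = 1.39386e+25 kg.
GM = G · M = 6.674e-11 · 1.39386e+25 = 9.30265e+14 m³/s².
Kepler's third law: T = 2π √(a³ / GM).
Substituting a = 9.71054e+09 m and GM = 9.30265e+14 m³/s²:
T = 2π √((9.71054e+09)³ / 9.30265e+14) s
T ≈ 1.971e+08 s = 6.246 years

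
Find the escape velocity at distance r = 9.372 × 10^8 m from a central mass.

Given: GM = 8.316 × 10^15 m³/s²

Escape velocity comes from setting total energy to zero: ½v² − GM/r = 0 ⇒ v_esc = √(2GM / r).
v_esc = √(2 · 8.316e+15 / 9.372e+08) m/s ≈ 4213 m/s = 4.213 km/s.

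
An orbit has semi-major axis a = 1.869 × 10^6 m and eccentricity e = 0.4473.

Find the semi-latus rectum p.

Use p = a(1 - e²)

p = a (1 − e²).
p = 1.869e+06 · (1 − (0.4473)²) = 1.869e+06 · 0.799923 ≈ 1.495e+06 m = 1.495 × 10^6 m.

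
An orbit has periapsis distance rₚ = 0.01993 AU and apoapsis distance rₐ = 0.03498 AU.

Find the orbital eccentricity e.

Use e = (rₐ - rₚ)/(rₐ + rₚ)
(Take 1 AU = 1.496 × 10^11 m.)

Convert to SI: rₚ = 0.01993 AU = 2.98153e+09 m; rₐ = 0.03498 AU = 5.23301e+09 m.
e = (rₐ − rₚ) / (rₐ + rₚ).
e = (5.23301e+09 − 2.98153e+09) / (5.23301e+09 + 2.98153e+09) = 2.25148e+09 / 8.21454e+09 ≈ 0.2741.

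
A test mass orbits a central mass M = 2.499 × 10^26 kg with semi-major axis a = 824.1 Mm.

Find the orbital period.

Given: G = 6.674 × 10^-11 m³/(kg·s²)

Convert to SI: a = 824.1 Mm = 8.241e+08 m.
GM = G · M = 6.674e-11 · 2.499e+26 = 1.66783e+16 m³/s².
Kepler's third law: T = 2π √(a³ / GM).
Substituting a = 8.241e+08 m and GM = 1.66783e+16 m³/s²:
T = 2π √((8.241e+08)³ / 1.66783e+16) s
T ≈ 1.151e+06 s = 13.32 days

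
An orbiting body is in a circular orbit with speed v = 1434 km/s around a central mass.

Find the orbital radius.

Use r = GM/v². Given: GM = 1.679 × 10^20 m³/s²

Convert to SI: v = 1434 km/s = 1.434e+06 m/s.
For a circular orbit, v² = GM / r, so r = GM / v².
r = 1.679e+20 / (1.434e+06)² m ≈ 8.165e+07 m = 8.165 × 10^7 m.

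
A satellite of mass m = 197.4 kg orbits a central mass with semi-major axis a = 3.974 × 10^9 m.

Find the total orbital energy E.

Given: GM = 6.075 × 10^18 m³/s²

E = −GMm / (2a).
E = −6.075e+18 · 197.4 / (2 · 3.974e+09) J ≈ -1.509e+11 J = -150.9 GJ.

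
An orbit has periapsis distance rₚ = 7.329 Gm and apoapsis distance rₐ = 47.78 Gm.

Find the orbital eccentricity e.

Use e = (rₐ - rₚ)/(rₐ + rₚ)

Convert to SI: rₚ = 7.329 Gm = 7.329e+09 m; rₐ = 47.78 Gm = 4.778e+10 m.
e = (rₐ − rₚ) / (rₐ + rₚ).
e = (4.778e+10 − 7.329e+09) / (4.778e+10 + 7.329e+09) = 4.0451e+10 / 5.5109e+10 ≈ 0.734.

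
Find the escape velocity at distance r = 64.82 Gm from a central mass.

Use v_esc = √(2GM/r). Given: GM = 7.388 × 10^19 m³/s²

Convert to SI: r = 64.82 Gm = 6.482e+10 m.
Escape velocity comes from setting total energy to zero: ½v² − GM/r = 0 ⇒ v_esc = √(2GM / r).
v_esc = √(2 · 7.388e+19 / 6.482e+10) m/s ≈ 4.774e+04 m/s = 47.74 km/s.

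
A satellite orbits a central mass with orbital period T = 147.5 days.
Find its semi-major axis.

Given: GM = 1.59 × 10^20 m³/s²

Convert to SI: T = 147.5 days = 1.2744e+07 s.
Invert Kepler's third law: a = (GM · T² / (4π²))^(1/3).
Substituting T = 1.2744e+07 s and GM = 1.59e+20 m³/s²:
a = (1.59e+20 · (1.2744e+07)² / (4π²))^(1/3) m
a ≈ 8.681e+10 m = 86.81 Gm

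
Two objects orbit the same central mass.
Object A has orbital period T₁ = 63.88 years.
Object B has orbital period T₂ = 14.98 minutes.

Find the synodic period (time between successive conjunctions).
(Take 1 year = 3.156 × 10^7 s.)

Convert to SI: T₁ = 63.88 years = 2.01605e+09 s; T₂ = 14.98 minutes = 898.8 s.
T_syn = |T₁ · T₂ / (T₁ − T₂)|.
T_syn = |2.01605e+09 · 898.8 / (2.01605e+09 − 898.8)| s ≈ 898.8 s = 14.98 minutes.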